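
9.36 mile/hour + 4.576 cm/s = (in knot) 8.223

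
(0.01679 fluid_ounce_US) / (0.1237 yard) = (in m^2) 4.39e-06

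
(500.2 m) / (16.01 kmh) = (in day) 0.001302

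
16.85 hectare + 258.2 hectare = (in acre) 679.7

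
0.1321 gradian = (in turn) 0.0003303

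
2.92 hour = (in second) 1.051e+04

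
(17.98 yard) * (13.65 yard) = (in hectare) 0.02052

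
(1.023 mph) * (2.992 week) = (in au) 5.532e-06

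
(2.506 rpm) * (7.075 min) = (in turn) 17.73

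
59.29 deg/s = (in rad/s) 1.035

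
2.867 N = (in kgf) 0.2924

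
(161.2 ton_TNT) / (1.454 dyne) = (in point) 1.315e+20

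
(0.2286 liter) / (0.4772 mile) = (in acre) 7.355e-11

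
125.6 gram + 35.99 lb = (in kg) 16.45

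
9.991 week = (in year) 0.1916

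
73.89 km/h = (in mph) 45.91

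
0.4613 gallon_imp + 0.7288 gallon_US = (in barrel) 0.03054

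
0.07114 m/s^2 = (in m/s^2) 0.07114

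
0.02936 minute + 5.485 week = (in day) 38.4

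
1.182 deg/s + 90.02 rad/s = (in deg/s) 5159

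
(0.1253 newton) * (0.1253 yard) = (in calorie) 0.003431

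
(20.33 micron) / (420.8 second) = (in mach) 1.419e-10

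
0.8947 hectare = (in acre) 2.211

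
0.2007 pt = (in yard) 7.743e-05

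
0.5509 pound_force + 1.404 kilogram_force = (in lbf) 3.646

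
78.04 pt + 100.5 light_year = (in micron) 9.508e+23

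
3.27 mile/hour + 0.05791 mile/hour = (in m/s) 1.488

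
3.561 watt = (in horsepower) 0.004775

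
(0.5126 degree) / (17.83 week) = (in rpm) 7.923e-09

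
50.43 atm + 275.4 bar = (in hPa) 3.265e+05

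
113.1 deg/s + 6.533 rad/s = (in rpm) 81.24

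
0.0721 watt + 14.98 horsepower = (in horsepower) 14.98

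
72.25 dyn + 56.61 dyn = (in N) 0.001289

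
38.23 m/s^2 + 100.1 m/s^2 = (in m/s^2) 138.3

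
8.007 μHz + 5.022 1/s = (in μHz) 5.022e+06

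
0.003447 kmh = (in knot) 0.001861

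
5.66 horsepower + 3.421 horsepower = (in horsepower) 9.081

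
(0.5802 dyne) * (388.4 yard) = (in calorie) 0.0004925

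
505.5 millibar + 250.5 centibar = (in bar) 3.01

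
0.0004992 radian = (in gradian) 0.03178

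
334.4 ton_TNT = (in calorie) 3.344e+11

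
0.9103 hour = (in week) 0.005418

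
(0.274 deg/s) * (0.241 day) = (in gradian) 6339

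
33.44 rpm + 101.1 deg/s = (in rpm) 50.29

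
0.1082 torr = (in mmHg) 0.1082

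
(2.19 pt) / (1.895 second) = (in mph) 0.000912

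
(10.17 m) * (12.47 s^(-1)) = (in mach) 0.3725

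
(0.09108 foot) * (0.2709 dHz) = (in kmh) 0.002707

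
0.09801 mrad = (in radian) 9.801e-05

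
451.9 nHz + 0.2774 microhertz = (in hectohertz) 7.293e-09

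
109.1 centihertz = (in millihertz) 1091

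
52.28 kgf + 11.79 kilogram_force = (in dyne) 6.283e+07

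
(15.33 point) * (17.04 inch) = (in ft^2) 0.0252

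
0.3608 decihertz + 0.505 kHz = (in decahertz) 50.5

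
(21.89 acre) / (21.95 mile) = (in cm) 250.8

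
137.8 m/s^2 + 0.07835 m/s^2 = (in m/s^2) 137.9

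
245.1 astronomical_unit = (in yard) 4.01e+13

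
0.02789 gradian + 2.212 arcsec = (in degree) 0.02572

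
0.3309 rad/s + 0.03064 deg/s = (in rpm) 3.165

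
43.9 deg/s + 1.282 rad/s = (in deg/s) 117.4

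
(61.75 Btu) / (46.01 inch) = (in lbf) 1.253e+04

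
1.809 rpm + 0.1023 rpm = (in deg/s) 11.47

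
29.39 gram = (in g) 29.39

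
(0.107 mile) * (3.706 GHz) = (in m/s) 6.382e+11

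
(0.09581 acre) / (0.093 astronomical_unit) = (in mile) 1.732e-11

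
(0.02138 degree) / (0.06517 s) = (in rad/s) 0.005726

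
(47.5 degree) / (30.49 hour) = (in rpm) 7.212e-05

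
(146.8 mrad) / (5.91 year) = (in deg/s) 4.513e-08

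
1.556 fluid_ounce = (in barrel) 0.0002894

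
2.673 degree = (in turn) 0.007425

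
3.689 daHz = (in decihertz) 368.9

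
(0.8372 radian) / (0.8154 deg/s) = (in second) 58.83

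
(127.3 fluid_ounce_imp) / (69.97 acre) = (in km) 1.277e-11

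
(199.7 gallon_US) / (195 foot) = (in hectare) 1.272e-06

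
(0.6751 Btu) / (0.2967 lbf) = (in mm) 5.397e+05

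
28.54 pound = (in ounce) 456.6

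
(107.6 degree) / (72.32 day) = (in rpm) 2.87e-06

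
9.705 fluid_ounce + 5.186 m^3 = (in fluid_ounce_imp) 1.825e+05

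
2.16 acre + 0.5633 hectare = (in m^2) 1.437e+04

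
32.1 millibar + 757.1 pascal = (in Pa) 3967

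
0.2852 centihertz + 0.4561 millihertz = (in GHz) 3.308e-12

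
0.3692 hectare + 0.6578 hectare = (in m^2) 1.027e+04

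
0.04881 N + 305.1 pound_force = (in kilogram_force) 138.4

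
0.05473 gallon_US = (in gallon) 0.05473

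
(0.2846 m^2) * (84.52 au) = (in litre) 3.598e+15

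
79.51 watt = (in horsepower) 0.1066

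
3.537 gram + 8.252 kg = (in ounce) 291.2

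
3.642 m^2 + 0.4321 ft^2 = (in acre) 0.0009099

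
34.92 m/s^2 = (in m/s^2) 34.92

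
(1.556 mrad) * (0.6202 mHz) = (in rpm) 9.215e-06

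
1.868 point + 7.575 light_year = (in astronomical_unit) 4.791e+05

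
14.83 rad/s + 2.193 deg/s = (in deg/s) 851.9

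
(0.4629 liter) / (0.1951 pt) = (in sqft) 72.39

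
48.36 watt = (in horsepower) 0.06485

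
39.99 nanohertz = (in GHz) 3.999e-17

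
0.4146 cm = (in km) 4.146e-06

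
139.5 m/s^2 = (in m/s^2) 139.5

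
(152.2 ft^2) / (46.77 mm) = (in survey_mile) 0.1879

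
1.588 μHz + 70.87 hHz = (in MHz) 0.007087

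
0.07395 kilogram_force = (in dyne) 7.252e+04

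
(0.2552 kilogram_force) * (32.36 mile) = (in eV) 8.135e+23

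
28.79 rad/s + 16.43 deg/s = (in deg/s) 1666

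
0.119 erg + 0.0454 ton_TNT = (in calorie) 4.54e+07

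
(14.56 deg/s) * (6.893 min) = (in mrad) 1.051e+05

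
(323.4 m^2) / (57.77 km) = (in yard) 0.006122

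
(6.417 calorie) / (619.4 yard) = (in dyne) 4740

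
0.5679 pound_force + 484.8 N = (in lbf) 109.6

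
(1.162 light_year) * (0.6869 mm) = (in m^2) 7.551e+12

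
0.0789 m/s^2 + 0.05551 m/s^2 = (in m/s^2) 0.1344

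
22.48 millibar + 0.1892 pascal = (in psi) 0.3261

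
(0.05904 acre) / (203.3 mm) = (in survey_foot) 3856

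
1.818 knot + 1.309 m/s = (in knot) 4.362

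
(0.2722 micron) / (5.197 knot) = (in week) 1.683e-13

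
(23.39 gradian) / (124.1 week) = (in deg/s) 2.805e-07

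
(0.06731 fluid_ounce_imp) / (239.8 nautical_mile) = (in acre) 1.064e-15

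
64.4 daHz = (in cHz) 6.44e+04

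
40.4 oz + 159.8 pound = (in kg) 73.63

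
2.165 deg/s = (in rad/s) 0.03779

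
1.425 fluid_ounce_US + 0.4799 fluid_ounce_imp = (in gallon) 0.01473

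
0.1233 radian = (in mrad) 123.3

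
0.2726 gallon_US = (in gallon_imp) 0.227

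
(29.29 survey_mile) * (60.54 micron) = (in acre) 0.0007052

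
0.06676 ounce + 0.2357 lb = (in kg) 0.1088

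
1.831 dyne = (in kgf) 1.867e-06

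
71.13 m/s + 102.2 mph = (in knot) 227.1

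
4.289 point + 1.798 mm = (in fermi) 3.311e+12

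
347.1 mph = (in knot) 301.6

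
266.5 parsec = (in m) 8.223e+18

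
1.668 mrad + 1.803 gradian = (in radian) 0.02999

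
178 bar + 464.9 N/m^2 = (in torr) 1.335e+05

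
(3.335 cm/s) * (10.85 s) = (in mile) 0.0002248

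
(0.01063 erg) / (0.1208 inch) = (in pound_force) 7.788e-08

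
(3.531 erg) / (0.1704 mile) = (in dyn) 0.0001288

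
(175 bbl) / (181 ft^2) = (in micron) 1.655e+06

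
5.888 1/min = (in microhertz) 9.813e+04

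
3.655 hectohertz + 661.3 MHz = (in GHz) 0.6613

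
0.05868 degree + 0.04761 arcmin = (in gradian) 0.06608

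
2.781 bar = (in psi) 40.33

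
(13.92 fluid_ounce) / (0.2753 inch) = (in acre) 1.455e-05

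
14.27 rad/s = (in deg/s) 817.6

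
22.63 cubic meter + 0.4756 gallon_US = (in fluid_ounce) 7.653e+05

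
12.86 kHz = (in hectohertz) 128.6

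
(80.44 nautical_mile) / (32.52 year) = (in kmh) 0.0005229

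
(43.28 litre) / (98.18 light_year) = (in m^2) 4.66e-20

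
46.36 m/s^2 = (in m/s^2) 46.36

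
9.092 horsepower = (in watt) 6780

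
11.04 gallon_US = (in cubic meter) 0.04179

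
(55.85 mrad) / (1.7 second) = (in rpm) 0.3137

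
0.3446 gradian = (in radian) 0.005413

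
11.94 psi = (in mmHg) 617.5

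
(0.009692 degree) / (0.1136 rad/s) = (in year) 4.722e-11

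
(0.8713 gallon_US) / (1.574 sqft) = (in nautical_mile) 1.218e-05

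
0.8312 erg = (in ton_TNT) 1.987e-17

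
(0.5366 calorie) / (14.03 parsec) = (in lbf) 1.166e-18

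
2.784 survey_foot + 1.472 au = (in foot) 7.225e+11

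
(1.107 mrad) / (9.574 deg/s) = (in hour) 1.84e-06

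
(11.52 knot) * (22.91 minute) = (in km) 8.146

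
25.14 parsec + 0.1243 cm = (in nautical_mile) 4.189e+14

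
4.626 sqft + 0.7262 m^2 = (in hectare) 0.0001156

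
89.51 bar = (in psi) 1298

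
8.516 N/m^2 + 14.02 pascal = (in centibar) 0.02254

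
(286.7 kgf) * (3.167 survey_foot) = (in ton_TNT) 6.487e-07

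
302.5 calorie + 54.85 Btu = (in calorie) 1.413e+04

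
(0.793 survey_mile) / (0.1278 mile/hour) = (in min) 372.3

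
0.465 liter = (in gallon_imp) 0.1023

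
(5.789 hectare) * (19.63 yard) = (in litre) 1.039e+09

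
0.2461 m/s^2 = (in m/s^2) 0.2461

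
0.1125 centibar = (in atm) 0.00111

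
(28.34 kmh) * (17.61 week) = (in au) 0.0005605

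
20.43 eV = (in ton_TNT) 7.823e-28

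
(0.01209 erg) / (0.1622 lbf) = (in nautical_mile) 9.048e-13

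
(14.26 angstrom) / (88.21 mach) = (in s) 4.748e-14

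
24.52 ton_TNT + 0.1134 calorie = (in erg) 1.026e+18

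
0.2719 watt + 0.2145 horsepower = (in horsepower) 0.2149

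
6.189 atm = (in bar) 6.271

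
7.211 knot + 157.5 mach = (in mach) 157.5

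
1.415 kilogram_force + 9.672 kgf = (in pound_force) 24.44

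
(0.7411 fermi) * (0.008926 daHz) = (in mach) 1.943e-19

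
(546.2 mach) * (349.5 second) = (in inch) 2.559e+09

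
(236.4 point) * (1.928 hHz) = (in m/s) 16.08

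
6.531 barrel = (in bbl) 6.531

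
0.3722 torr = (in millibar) 0.4962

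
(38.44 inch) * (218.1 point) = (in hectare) 7.512e-06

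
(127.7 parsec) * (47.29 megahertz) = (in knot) 3.622e+26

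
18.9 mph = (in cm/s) 844.9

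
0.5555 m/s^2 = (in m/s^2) 0.5555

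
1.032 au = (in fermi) 1.544e+26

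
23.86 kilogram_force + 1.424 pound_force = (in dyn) 2.403e+07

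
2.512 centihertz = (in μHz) 2.512e+04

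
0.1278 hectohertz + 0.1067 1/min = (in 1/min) 766.9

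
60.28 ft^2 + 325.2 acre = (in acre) 325.2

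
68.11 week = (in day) 476.8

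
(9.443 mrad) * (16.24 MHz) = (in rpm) 1.464e+06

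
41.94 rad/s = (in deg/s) 2403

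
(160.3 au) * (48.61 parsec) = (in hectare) 3.597e+27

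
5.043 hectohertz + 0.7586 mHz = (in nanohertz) 5.043e+11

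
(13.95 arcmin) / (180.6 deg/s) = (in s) 0.001287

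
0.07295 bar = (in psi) 1.058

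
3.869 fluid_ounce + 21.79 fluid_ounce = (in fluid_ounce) 25.66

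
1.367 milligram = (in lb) 3.014e-06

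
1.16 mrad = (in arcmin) 3.988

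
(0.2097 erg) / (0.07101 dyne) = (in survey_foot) 0.09689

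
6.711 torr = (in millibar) 8.947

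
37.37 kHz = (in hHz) 373.7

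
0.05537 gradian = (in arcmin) 2.99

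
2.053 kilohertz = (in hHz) 20.53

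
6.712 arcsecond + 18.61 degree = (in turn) 0.0517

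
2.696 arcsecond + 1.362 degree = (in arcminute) 81.76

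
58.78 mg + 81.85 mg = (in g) 0.1406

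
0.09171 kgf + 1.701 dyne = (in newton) 0.8994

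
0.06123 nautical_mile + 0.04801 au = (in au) 0.04801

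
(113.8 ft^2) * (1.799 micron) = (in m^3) 1.902e-05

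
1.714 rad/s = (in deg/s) 98.2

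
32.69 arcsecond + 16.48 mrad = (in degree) 0.9533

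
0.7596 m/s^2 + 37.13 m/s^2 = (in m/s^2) 37.89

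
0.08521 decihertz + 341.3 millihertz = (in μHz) 3.498e+05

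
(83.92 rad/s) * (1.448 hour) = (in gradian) 2.785e+07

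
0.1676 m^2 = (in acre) 4.141e-05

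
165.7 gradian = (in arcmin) 8948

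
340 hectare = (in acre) 840.2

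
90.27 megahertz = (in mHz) 9.027e+10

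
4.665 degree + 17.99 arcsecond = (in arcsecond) 1.681e+04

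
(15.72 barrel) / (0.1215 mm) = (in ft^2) 2.214e+05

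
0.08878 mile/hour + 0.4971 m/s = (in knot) 1.043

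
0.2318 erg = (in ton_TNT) 5.54e-18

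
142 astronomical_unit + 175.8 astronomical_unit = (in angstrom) 4.754e+23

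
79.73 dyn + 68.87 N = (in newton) 68.87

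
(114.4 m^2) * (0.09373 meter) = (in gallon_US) 2833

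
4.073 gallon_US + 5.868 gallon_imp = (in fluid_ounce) 1423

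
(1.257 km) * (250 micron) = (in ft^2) 3.383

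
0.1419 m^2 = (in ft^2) 1.527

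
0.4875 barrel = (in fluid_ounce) 2621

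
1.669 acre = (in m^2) 6754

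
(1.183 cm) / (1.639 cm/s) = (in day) 8.354e-06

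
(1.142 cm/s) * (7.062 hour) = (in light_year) 3.069e-14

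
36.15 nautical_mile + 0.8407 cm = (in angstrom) 6.695e+14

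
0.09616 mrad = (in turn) 1.53e-05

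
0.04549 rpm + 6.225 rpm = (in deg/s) 37.62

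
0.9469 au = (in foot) 4.647e+11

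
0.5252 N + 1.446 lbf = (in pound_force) 1.564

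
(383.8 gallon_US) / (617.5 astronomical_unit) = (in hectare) 1.573e-18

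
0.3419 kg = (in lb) 0.7538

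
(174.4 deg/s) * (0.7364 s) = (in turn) 0.3567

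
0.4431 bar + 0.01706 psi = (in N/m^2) 4.443e+04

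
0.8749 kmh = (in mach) 0.0007137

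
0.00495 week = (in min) 49.9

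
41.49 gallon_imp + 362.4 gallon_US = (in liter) 1560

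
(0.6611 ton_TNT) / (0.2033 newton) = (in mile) 8.454e+06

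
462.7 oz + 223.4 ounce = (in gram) 1.945e+04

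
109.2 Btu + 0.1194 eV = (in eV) 7.191e+23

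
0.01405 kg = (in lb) 0.03097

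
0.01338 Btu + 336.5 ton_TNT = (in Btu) 1.334e+09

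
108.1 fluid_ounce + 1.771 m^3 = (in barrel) 11.16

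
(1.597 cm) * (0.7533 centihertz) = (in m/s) 0.0001203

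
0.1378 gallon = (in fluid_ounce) 17.64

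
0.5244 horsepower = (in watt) 391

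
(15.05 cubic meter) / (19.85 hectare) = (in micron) 75.82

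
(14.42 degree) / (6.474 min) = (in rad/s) 0.0006479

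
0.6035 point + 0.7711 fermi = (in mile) 1.323e-07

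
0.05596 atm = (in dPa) 5.67e+04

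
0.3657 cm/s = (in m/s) 0.003657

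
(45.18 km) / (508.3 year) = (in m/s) 2.819e-06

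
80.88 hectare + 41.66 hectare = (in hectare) 122.5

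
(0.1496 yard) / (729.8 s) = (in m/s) 0.0001874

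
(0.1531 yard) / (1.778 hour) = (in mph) 4.892e-05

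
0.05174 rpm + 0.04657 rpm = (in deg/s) 0.5899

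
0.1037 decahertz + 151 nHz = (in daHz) 0.1037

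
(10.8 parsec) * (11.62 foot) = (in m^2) 1.18e+18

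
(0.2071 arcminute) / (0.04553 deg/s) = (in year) 2.404e-09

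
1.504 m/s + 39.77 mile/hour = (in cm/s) 1928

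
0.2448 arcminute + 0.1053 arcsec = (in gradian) 0.004566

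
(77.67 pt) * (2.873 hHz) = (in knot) 15.3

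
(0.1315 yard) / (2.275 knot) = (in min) 0.001712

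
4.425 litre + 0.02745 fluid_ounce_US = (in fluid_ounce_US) 149.7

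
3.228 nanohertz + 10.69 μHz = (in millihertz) 0.01069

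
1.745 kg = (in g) 1745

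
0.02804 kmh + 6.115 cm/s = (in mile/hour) 0.1542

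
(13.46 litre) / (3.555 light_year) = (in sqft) 4.308e-18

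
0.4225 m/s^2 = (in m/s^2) 0.4225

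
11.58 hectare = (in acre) 28.61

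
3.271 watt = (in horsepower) 0.004386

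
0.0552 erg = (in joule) 5.52e-09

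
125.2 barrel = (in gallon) 5258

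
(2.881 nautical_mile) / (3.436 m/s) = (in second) 1553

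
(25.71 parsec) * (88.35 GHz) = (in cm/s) 7.009e+30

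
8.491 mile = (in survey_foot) 4.483e+04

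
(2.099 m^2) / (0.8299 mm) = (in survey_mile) 1.572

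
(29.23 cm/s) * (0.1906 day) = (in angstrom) 4.814e+13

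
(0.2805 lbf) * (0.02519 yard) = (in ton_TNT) 6.869e-12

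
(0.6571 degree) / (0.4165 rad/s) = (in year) 8.731e-10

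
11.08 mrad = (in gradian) 0.7054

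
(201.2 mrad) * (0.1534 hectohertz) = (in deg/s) 176.8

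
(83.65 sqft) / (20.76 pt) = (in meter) 1061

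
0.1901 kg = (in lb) 0.4191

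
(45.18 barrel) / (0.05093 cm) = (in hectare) 1.41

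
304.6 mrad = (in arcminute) 1047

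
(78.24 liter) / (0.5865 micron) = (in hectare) 13.34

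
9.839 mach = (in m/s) 3350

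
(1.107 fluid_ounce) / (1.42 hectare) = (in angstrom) 23.05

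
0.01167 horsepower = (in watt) 8.702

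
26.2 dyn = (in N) 0.000262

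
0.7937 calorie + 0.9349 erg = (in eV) 2.073e+19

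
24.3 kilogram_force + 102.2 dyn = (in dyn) 2.383e+07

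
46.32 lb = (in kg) 21.01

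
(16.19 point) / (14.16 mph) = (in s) 0.0009023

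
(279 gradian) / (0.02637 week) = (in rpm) 0.002624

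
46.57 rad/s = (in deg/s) 2668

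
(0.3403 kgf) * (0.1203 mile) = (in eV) 4.033e+21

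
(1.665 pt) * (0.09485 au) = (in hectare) 833.4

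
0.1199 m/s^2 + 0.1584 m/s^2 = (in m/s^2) 0.2783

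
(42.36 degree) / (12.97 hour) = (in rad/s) 1.583e-05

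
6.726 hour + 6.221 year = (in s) 1.962e+08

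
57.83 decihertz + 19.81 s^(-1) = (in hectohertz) 0.2559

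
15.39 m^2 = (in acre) 0.003803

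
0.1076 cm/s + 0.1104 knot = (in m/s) 0.05787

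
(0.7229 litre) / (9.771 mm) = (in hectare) 7.398e-06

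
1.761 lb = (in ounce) 28.18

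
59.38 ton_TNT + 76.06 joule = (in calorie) 5.938e+10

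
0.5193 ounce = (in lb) 0.03246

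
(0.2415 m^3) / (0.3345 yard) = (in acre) 0.0001951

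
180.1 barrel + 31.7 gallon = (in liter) 2.875e+04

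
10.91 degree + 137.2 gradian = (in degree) 134.4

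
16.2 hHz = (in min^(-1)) 9.72e+04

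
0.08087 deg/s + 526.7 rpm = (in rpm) 526.7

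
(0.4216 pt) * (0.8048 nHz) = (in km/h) 4.309e-13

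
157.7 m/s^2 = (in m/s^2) 157.7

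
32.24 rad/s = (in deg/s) 1847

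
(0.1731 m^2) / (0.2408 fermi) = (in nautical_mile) 3.882e+11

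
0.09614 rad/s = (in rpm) 0.9181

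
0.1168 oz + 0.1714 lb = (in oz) 2.859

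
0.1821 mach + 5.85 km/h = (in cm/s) 6363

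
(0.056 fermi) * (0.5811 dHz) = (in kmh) 1.171e-17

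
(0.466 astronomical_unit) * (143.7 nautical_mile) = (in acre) 4.584e+12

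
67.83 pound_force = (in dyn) 3.017e+07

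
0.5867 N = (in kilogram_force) 0.05983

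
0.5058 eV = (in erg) 8.104e-13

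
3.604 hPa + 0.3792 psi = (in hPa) 29.75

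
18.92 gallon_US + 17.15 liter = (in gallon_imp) 19.53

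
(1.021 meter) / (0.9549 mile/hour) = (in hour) 0.0006644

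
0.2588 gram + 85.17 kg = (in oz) 3004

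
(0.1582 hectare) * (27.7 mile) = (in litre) 7.052e+10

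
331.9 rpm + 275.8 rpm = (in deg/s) 3646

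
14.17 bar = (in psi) 205.5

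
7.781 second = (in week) 1.287e-05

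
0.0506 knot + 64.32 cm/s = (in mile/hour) 1.497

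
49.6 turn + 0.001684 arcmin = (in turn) 49.6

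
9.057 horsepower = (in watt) 6754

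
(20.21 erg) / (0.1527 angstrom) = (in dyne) 1.324e+10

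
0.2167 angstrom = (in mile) 1.347e-14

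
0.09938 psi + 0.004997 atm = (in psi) 0.1728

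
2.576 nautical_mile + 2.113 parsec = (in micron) 6.52e+22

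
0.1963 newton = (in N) 0.1963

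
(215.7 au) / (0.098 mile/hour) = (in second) 7.366e+14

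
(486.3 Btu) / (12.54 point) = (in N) 1.16e+08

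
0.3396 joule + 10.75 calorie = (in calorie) 10.83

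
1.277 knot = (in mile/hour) 1.47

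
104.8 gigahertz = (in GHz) 104.8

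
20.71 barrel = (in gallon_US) 869.8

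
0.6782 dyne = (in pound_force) 1.525e-06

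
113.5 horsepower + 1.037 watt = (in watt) 8.464e+04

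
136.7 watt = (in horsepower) 0.1833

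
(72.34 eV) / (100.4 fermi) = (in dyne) 11.54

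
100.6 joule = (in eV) 6.279e+20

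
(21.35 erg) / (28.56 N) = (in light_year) 7.902e-24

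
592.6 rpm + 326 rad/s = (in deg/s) 2.223e+04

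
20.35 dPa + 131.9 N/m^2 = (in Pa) 133.9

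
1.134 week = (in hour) 190.5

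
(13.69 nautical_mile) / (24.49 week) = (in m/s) 0.001712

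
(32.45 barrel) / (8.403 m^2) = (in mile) 0.0003815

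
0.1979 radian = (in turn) 0.0315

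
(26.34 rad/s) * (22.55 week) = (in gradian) 2.287e+10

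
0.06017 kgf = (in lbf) 0.1327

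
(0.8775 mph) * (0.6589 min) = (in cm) 1551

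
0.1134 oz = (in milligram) 3215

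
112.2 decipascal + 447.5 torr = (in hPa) 596.7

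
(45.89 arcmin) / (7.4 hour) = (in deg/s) 2.871e-05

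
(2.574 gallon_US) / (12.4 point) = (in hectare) 0.0002227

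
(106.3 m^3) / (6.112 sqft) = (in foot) 614.2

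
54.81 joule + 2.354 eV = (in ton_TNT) 1.31e-08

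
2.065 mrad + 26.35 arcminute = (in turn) 0.001549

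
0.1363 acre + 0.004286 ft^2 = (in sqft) 5937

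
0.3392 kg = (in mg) 3.392e+05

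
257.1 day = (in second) 2.221e+07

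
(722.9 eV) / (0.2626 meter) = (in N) 4.411e-16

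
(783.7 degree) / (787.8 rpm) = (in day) 1.919e-06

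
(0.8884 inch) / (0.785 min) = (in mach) 1.407e-06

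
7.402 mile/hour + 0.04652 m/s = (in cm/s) 335.6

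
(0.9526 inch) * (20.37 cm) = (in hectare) 4.929e-07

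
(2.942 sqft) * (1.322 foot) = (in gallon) 29.09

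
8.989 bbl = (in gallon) 377.5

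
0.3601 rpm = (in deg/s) 2.161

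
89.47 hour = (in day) 3.728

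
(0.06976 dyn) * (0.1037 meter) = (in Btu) 6.857e-11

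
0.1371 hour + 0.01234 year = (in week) 0.6443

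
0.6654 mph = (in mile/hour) 0.6654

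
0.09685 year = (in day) 35.35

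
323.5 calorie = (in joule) 1354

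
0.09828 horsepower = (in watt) 73.29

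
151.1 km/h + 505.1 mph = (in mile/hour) 599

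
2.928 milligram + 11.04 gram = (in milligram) 1.104e+04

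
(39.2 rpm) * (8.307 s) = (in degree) 1954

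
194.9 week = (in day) 1364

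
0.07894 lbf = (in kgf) 0.03581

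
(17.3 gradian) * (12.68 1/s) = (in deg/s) 197.4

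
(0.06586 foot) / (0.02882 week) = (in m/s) 1.152e-06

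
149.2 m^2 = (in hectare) 0.01492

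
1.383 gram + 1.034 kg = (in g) 1035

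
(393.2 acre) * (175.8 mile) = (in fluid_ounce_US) 1.522e+16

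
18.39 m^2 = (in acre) 0.004544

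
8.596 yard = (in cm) 786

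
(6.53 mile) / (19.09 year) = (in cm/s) 0.001746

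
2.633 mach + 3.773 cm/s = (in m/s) 896.6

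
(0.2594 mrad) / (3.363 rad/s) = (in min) 1.286e-06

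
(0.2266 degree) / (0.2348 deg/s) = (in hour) 0.0002681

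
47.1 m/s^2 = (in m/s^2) 47.1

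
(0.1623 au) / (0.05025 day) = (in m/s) 5.592e+06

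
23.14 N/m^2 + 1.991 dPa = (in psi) 0.003385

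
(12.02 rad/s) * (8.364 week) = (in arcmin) 2.09e+11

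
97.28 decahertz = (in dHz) 9728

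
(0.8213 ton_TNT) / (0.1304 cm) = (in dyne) 2.635e+17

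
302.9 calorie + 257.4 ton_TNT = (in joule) 1.077e+12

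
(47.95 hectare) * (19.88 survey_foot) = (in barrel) 1.828e+07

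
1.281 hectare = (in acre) 3.165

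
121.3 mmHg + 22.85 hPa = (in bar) 0.1846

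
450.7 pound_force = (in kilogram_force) 204.4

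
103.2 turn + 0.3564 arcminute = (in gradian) 4.128e+04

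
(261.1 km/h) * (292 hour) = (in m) 7.624e+07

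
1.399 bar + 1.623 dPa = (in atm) 1.381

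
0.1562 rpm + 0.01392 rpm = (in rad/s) 0.01781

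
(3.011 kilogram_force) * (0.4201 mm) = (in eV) 7.742e+16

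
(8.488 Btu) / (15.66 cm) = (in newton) 5.719e+04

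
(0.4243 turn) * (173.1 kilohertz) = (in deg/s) 2.644e+07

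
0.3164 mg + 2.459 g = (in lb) 0.005422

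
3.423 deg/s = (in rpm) 0.5705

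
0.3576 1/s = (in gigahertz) 3.576e-10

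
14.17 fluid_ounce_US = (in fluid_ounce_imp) 14.75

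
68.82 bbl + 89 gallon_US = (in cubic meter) 11.28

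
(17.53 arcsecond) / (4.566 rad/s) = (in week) 3.078e-11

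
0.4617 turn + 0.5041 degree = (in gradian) 185.2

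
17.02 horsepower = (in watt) 1.269e+04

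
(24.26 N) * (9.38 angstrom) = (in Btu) 2.157e-11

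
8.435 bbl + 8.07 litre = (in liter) 1349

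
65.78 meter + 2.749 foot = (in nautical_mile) 0.03597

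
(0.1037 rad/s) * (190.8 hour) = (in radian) 7.123e+04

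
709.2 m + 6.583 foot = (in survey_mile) 0.4419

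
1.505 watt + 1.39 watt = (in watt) 2.895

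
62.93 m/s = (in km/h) 226.5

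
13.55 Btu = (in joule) 1.43e+04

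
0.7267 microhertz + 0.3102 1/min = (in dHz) 0.05171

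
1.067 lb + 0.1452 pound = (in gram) 549.8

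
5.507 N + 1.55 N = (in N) 7.057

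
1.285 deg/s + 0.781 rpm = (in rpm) 0.9952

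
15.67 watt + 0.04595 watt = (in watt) 15.72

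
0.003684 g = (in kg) 3.684e-06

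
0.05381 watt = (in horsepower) 7.216e-05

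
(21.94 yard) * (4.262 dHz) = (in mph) 19.13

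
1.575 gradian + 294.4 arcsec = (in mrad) 26.17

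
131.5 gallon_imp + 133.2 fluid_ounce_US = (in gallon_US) 159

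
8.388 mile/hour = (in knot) 7.289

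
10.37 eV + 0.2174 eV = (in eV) 10.59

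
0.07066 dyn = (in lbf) 1.588e-07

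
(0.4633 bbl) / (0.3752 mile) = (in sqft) 0.001313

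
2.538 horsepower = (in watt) 1893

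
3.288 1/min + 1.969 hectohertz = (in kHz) 0.197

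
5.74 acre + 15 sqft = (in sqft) 2.5e+05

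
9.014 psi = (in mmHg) 466.2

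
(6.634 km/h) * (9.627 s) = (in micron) 1.774e+07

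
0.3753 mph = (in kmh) 0.604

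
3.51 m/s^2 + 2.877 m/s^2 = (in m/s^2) 6.387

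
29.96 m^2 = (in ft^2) 322.5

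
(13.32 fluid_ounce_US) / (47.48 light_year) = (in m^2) 8.769e-22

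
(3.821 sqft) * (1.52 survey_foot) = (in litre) 164.5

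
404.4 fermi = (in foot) 1.327e-12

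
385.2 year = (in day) 1.406e+05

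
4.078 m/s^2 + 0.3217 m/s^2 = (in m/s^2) 4.4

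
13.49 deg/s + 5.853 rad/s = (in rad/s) 6.088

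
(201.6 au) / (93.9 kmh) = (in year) 3.666e+04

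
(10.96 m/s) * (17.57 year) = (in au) 0.04059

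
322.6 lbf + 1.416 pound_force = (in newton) 1441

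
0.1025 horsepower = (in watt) 76.43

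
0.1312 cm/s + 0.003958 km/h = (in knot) 0.004687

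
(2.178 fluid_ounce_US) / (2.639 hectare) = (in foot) 8.008e-09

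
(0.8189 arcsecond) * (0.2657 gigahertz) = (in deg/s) 6.044e+04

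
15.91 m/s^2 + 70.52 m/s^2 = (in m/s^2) 86.43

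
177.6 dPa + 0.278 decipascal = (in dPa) 177.9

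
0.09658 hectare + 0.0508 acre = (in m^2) 1171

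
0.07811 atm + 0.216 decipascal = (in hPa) 79.15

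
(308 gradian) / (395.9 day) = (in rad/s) 1.414e-07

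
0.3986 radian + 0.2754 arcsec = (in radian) 0.3986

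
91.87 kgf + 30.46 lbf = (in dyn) 1.036e+08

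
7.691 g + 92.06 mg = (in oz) 0.2745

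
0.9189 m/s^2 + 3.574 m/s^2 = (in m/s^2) 4.493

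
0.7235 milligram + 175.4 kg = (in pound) 386.7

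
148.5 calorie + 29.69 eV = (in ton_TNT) 1.485e-07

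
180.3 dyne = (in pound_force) 0.0004053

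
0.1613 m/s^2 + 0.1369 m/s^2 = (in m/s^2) 0.2982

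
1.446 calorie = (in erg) 6.05e+07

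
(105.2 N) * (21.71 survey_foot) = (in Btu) 0.6598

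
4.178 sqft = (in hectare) 3.881e-05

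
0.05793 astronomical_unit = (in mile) 5.385e+06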